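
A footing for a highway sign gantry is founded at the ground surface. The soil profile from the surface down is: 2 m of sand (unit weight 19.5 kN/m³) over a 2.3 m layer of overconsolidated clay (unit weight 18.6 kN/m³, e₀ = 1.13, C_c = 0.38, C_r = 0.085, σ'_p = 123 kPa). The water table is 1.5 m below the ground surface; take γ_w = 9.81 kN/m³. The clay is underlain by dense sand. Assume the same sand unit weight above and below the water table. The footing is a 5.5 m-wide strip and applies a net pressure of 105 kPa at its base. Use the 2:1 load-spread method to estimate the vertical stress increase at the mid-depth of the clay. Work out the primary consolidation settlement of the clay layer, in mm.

S_c ≈ 36.7 mm

Mid-depth of clay below the ground surface: z = 2 + 2.3/2 = 3.15 m.
Total vertical stress at mid-clay: σ_v = 19.5×2 + 18.6×1.15 = 60.39 kPa.
Pore pressure: u = 9.81×(3.15 − 1.5) = 16.186 kPa.
Initial effective stress: σ'_0 = σ_v − u = 60.39 − 16.186 = 44.204 kPa.
Stress increase at mid-clay by the 2:1 spreading method:
Δσ = qB/(B+z) = 105×5.5/(5.5+3.15) = 66.763 kPa
Final effective stress: σ'_f = 44.204 + 66.763 = 110.97 kPa.
σ'_f = 110.97 ≤ σ'_p = 123 kPa, so the clay remains overconsolidated and only the recompression index applies:
S_c = C_r·H/(1+e₀)·log₁₀(σ'_f/σ'_0) = 0.085×2.3/2.13×log₁₀(110.97/44.204)
    = 0.091783 × 0.39974 = 0.03669 m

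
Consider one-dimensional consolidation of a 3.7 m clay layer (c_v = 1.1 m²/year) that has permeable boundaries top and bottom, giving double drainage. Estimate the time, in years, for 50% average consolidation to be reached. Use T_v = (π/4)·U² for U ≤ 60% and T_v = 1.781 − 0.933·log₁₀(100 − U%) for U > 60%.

t ≈ 0.611 years

Drainage path length: H_d = H/2 = 1.85 m (double drainage).
U ≤ 60%: T_v = (π/4)·U² = (π/4)×0.5² = 0.19635.
t = T_v·H_d²/c_v = 0.19635×1.85²/1.1 = 0.6109 years.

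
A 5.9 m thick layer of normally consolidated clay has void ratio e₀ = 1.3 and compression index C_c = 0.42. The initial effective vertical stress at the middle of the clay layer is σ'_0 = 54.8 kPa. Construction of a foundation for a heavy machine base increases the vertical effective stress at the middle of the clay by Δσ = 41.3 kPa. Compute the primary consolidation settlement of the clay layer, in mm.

Final effective stress: σ'_f = σ'_0 + Δσ = 54.8 + 41.3 = 96.1 kPa.
Normally consolidated clay, so the full stress increment lies on the virgin compression line:
S_c = C_c·H/(1+e₀)·log₁₀(σ'_f/σ'_0) = 0.42×5.9/(1+1.3)×log₁₀(96.1/54.8)
    = 1.0774 × 0.24394 = 0.2628 m

S_c ≈ 263 mm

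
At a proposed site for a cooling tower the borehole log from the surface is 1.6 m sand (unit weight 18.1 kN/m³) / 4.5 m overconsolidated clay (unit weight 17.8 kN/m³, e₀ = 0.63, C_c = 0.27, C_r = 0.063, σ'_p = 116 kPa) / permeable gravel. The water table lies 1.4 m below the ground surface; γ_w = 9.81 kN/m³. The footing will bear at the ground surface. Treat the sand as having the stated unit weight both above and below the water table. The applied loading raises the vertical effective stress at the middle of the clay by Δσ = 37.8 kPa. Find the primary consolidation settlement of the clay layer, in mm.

Mid-depth of clay below the ground surface: z = 1.6 + 4.5/2 = 3.85 m.
Total vertical stress at mid-clay: σ_v = 18.1×1.6 + 17.8×2.25 = 69.01 kPa.
Pore pressure: u = 9.81×(3.85 − 1.4) = 24.035 kPa.
Initial effective stress: σ'_0 = σ_v − u = 69.01 − 24.035 = 44.975 kPa.
Final effective stress: σ'_f = 44.975 + 37.8 = 82.775 kPa.
σ'_f = 82.775 ≤ σ'_p = 116 kPa, so the clay remains overconsolidated and only the recompression index applies:
S_c = C_r·H/(1+e₀)·log₁₀(σ'_f/σ'_0) = 0.063×4.5/1.63×log₁₀(82.775/44.975)
    = 0.17392 × 0.26493 = 0.04608 m

S_c ≈ 46.1 mm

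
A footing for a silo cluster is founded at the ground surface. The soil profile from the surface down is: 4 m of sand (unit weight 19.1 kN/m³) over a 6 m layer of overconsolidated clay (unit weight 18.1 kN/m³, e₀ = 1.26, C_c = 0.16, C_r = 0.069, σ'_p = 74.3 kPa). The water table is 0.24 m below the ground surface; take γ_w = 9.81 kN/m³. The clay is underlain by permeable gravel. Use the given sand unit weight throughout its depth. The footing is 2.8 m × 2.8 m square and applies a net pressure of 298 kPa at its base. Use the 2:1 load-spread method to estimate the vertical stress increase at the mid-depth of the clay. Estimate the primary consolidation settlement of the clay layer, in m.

Mid-depth of clay below the ground surface: z = 4 + 6/2 = 7 m.
Total vertical stress at mid-clay: σ_v = 19.1×4 + 18.1×3 = 130.7 kPa.
Pore pressure: u = 9.81×(7 − 0.24) = 66.316 kPa.
Initial effective stress: σ'_0 = σ_v − u = 130.7 − 66.316 = 64.384 kPa.
Stress increase at mid-clay by the 2:1 spreading method:
Δσ = qBL/((B+z)(L+z)) = 298×2.8×2.8/((2.8+7)(2.8+7)) = 24.327 kPa
Final effective stress: σ'_f = 64.384 + 24.327 = 88.711 kPa.
σ'_f = 88.711 > σ'_p = 74.3 kPa, so the stress path crosses the preconsolidation pressure — recompression up to σ'_p, then virgin compression beyond:
S_c = H/(1+e₀)·[C_r·log₁₀(σ'_p/σ'_0) + C_c·log₁₀(σ'_f/σ'_p)]
    = 6/2.26 × [0.069×log₁₀(74.3/64.384) + 0.16×log₁₀(88.711/74.3)]
    = 2.6549 × [0.0042925 + 0.012318] = 0.0441 m

S_c ≈ 0.0441 m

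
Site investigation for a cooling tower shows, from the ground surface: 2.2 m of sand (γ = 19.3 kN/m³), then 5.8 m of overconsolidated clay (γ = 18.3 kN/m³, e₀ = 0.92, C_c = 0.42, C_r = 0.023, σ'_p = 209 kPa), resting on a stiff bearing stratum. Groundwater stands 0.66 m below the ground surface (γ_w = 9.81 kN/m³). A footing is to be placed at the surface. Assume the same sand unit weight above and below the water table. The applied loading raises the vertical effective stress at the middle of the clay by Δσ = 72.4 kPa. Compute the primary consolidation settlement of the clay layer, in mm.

Mid-depth of clay below the ground surface: z = 2.2 + 5.8/2 = 5.1 m.
Total vertical stress at mid-clay: σ_v = 19.3×2.2 + 18.3×2.9 = 95.53 kPa.
Pore pressure: u = 9.81×(5.1 − 0.66) = 43.556 kPa.
Initial effective stress: σ'_0 = σ_v − u = 95.53 − 43.556 = 51.974 kPa.
Final effective stress: σ'_f = 51.974 + 72.4 = 124.37 kPa.
σ'_f = 124.37 ≤ σ'_p = 209 kPa, so the clay remains overconsolidated and only the recompression index applies:
S_c = C_r·H/(1+e₀)·log₁₀(σ'_f/σ'_0) = 0.023×5.8/1.92×log₁₀(124.37/51.974)
    = 0.069478 × 0.37893 = 0.02633 m

S_c ≈ 26.3 mm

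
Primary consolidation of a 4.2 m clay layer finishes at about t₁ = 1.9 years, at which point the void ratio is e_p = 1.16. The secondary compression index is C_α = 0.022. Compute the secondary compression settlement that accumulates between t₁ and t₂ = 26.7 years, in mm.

S_s ≈ 49.1 mm

Secondary compression: S_s = C_α·H/(1+e_p)·log₁₀(t₂/t₁)
S_s = 0.022×4.2/(1+1.16)×log₁₀(26.7/1.9)
    = 0.04278 × 1.148 = 0.0491 m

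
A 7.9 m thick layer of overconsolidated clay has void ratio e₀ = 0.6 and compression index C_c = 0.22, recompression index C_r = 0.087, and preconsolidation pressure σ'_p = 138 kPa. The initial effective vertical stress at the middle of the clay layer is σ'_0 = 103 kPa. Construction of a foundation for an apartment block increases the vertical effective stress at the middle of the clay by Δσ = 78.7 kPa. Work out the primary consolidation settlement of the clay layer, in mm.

S_c ≈ 184 mm

Final effective stress: σ'_f = 103 + 78.7 = 181.7 kPa.
σ'_f = 181.7 > σ'_p = 138 kPa, so the stress path crosses the preconsolidation pressure — recompression up to σ'_p, then virgin compression beyond:
S_c = H/(1+e₀)·[C_r·log₁₀(σ'_p/σ'_0) + C_c·log₁₀(σ'_f/σ'_p)]
    = 7.9/1.6 × [0.087×log₁₀(138/103) + 0.22×log₁₀(181.7/138)]
    = 4.9375 × [0.011053 + 0.026285] = 0.1844 m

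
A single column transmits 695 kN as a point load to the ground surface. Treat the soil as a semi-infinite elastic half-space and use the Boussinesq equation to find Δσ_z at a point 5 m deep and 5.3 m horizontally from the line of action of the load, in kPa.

Boussinesq vertical stress below a point load on an elastic half-space:
Δσ_z = 3P/(2πz²) · [1 + (r/z)²]^(−5/2)
r/z = 5.3/5 = 1.06; [1+(r/z)²]^(−5/2) = 0.15217.
Δσ_z = 3×695/(2π×5²) × 0.15217 = 13.274 × 0.15217 = 2.02 kPa

Δσ_z ≈ 2.02 kPa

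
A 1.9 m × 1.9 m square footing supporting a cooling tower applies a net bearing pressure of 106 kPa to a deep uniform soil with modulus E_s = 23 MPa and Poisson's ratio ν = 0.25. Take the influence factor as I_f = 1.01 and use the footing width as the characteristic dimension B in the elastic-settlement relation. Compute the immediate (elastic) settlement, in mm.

Immediate (elastic) settlement: S_e = q·B·(1−ν²)/E_s · I_f.
E_s = 23 MPa = 23000 kPa.
S_e = 106 × 1.9 × (1 − 0.25²) / 23000 × 1.01
    = 106 × 1.9 × 0.9375 / 23000 × 1.01
    = 0.008291 m = 8.291 mm

S_e ≈ 8.29 mm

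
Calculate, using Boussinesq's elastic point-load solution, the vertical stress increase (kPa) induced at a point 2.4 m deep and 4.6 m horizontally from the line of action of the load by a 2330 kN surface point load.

Δσ_z ≈ 4.09 kPa

Boussinesq vertical stress below a point load on an elastic half-space:
Δσ_z = 3P/(2πz²) · [1 + (r/z)²]^(−5/2)
r/z = 4.6/2.4 = 1.9167; [1+(r/z)²]^(−5/2) = 0.021177.
Δσ_z = 3×2330/(2π×2.4²) × 0.021177 = 193.14 × 0.021177 = 4.09 kPa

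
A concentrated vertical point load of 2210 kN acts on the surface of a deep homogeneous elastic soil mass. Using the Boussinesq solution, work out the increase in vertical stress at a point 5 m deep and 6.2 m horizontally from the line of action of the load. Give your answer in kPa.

Δσ_z ≈ 4.11 kPa

Boussinesq vertical stress below a point load on an elastic half-space:
Δσ_z = 3P/(2πz²) · [1 + (r/z)²]^(−5/2)
r/z = 6.2/5 = 1.24; [1+(r/z)²]^(−5/2) = 0.097486.
Δσ_z = 3×2210/(2π×5²) × 0.097486 = 42.208 × 0.097486 = 4.115 kPa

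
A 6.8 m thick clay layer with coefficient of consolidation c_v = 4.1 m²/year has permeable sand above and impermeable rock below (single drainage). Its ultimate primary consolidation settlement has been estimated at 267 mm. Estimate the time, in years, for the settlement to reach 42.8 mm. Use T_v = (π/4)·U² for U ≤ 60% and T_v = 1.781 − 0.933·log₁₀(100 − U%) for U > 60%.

t ≈ 0.228 years

Drainage path length: H_d = H = 6.8 m (single drainage).
U = S(t)/S_ult = 42.8/267 = 0.1603.
U ≤ 60%: T_v = (π/4)·U² = (π/4)×0.1603² = 0.020182.
t = T_v·H_d²/c_v = 0.020182×6.8²/4.1 = 0.2276 years.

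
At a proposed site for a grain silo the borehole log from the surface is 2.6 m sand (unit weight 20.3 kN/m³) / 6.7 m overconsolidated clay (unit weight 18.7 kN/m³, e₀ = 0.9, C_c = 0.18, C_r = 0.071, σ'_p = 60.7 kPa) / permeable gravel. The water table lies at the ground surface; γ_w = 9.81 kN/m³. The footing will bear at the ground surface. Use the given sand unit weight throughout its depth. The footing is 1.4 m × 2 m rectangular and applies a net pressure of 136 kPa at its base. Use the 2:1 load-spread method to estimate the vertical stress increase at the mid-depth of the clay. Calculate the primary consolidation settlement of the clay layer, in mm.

S_c ≈ 19.5 mm

Mid-depth of clay below the ground surface: z = 2.6 + 6.7/2 = 5.95 m.
Total vertical stress at mid-clay: σ_v = 20.3×2.6 + 18.7×3.35 = 115.42 kPa.
Pore pressure: u = 9.81×(5.95 − 0) = 58.37 kPa.
Initial effective stress: σ'_0 = σ_v − u = 115.42 − 58.37 = 57.05 kPa.
Stress increase at mid-clay by the 2:1 spreading method:
Δσ = qBL/((B+z)(L+z)) = 136×1.4×2/((1.4+5.95)(2+5.95)) = 6.5169 kPa
Final effective stress: σ'_f = 57.05 + 6.5169 = 63.567 kPa.
σ'_f = 63.567 > σ'_p = 60.7 kPa, so the stress path crosses the preconsolidation pressure — recompression up to σ'_p, then virgin compression beyond:
S_c = H/(1+e₀)·[C_r·log₁₀(σ'_p/σ'_0) + C_c·log₁₀(σ'_f/σ'_p)]
    = 6.7/1.9 × [0.071×log₁₀(60.7/57.05) + 0.18×log₁₀(63.567/60.7)]
    = 3.5263 × [0.0019122 + 0.0036077] = 0.01946 m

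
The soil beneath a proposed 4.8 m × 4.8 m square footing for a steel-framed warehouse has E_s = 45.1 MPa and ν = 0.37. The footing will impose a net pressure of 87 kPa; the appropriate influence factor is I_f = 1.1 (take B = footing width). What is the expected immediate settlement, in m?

S_e ≈ 0.00879 m

Immediate (elastic) settlement: S_e = q·B·(1−ν²)/E_s · I_f.
E_s = 45.1 MPa = 45100 kPa.
S_e = 87 × 4.8 × (1 − 0.37²) / 45100 × 1.1
    = 87 × 4.8 × 0.8631 / 45100 × 1.1
    = 0.008791 m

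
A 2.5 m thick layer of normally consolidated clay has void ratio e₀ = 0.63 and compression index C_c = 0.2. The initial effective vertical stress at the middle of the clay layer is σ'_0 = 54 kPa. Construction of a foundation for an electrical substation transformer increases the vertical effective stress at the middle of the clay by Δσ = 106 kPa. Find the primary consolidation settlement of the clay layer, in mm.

Final effective stress: σ'_f = σ'_0 + Δσ = 54 + 106 = 160 kPa.
Normally consolidated clay, so the full stress increment lies on the virgin compression line:
S_c = C_c·H/(1+e₀)·log₁₀(σ'_f/σ'_0) = 0.2×2.5/(1+0.63)×log₁₀(160/54)
    = 0.30675 × 0.47173 = 0.1447 m

S_c ≈ 145 mm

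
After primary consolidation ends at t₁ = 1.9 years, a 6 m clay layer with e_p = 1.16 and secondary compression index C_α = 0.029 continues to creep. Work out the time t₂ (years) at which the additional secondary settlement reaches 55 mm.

S_s = C_α·H/(1+e_p)·log₁₀(t₂/t₁) ⇒ log₁₀(t₂/t₁) = S_s·(1+e_p)/(C_α·H).
log₁₀(t₂/t₁) = 0.055 × (1+1.16) / (0.029×6) = 0.6828
t₂ = t₁ × 10^0.6828 = 1.9 × 4.817 = 9.152 years

t₂ ≈ 9.15 years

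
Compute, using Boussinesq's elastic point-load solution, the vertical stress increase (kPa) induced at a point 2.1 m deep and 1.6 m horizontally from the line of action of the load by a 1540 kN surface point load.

Boussinesq vertical stress below a point load on an elastic half-space:
Δσ_z = 3P/(2πz²) · [1 + (r/z)²]^(−5/2)
r/z = 1.6/2.1 = 0.7619; [1+(r/z)²]^(−5/2) = 0.31843.
Δσ_z = 3×1540/(2π×2.1²) × 0.31843 = 166.73 × 0.31843 = 53.09 kPa

Δσ_z ≈ 53.1 kPa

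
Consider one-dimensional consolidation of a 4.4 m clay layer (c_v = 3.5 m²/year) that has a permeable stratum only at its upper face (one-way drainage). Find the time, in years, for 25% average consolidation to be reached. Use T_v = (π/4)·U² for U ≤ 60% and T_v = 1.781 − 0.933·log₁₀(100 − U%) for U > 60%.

t ≈ 0.272 years

Drainage path length: H_d = H = 4.4 m (single drainage).
U ≤ 60%: T_v = (π/4)·U² = (π/4)×0.25² = 0.049087.
t = T_v·H_d²/c_v = 0.049087×4.4²/3.5 = 0.2715 years.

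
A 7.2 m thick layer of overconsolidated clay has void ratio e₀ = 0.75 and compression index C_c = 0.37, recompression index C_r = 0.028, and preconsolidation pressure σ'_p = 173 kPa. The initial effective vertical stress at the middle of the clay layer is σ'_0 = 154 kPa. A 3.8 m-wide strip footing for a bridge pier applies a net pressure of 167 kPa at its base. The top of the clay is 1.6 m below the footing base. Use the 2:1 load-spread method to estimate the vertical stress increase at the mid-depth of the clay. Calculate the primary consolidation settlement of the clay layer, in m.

S_c ≈ 0.178 m

Mid-depth of clay below the footing base: z = 1.6 + 7.2/2 = 5.2 m.
Stress increase at mid-clay by the 2:1 spreading method:
Δσ = qB/(B+z) = 167×3.8/(3.8+5.2) = 70.511 kPa
Final effective stress: σ'_f = 154 + 70.511 = 224.51 kPa.
σ'_f = 224.51 > σ'_p = 173 kPa, so the stress path crosses the preconsolidation pressure — recompression up to σ'_p, then virgin compression beyond:
S_c = H/(1+e₀)·[C_r·log₁₀(σ'_p/σ'_0) + C_c·log₁₀(σ'_f/σ'_p)]
    = 7.2/1.75 × [0.028×log₁₀(173/154) + 0.37×log₁₀(224.51/173)]
    = 4.1143 × [0.0014147 + 0.04188] = 0.1781 m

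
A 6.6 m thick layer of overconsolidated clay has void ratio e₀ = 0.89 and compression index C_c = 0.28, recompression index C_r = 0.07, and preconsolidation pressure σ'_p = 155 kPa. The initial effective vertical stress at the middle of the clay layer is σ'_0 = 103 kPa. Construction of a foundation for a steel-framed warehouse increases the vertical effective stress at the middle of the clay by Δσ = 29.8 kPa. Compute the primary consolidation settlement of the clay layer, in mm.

Final effective stress: σ'_f = 103 + 29.8 = 132.8 kPa.
σ'_f = 132.8 ≤ σ'_p = 155 kPa, so the clay remains overconsolidated and only the recompression index applies:
S_c = C_r·H/(1+e₀)·log₁₀(σ'_f/σ'_0) = 0.07×6.6/1.89×log₁₀(132.8/103)
    = 0.24445 × 0.11036 = 0.02698 m

S_c ≈ 27 mm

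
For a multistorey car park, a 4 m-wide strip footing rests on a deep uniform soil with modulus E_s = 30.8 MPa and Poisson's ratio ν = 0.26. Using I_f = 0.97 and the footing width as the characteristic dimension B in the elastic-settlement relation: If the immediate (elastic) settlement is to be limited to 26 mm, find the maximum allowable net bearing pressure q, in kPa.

q ≈ 221 kPa

E_s = 30.8 MPa = 30800 kPa.
S_e = q·B·(1−ν²)/E_s · I_f  ⇒  q = S_e·E_s / (B·(1−ν²)·I_f).
q = 0.026 × 30800 / (4 × 0.9324 × 0.97) = 221.4 kPa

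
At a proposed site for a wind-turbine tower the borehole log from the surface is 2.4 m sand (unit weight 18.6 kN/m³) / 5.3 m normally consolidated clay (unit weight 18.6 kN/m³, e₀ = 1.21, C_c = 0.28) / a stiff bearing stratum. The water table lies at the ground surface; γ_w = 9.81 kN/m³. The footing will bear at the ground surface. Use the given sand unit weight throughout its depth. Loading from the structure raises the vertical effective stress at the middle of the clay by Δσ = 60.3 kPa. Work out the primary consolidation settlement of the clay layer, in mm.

S_c ≈ 250 mm

Mid-depth of clay below the ground surface: z = 2.4 + 5.3/2 = 5.05 m.
Total vertical stress at mid-clay: σ_v = 18.6×2.4 + 18.6×2.65 = 93.93 kPa.
Pore pressure: u = 9.81×(5.05 − 0) = 49.541 kPa.
Initial effective stress: σ'_0 = σ_v − u = 93.93 − 49.541 = 44.389 kPa.
Final effective stress: σ'_f = σ'_0 + Δσ = 44.389 + 60.3 = 104.69 kPa.
Normally consolidated clay, so the full stress increment lies on the virgin compression line:
S_c = C_c·H/(1+e₀)·log₁₀(σ'_f/σ'_0) = 0.28×5.3/(1+1.21)×log₁₀(104.69/44.389)
    = 0.67149 × 0.37263 = 0.2502 m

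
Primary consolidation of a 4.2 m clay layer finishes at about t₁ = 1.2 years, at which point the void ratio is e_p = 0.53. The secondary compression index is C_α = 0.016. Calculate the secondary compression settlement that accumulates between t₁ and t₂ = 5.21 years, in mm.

Secondary compression: S_s = C_α·H/(1+e_p)·log₁₀(t₂/t₁)
S_s = 0.016×4.2/(1+0.53)×log₁₀(5.21/1.2)
    = 0.04392 × 0.6377 = 0.02801 m

S_s ≈ 28 mm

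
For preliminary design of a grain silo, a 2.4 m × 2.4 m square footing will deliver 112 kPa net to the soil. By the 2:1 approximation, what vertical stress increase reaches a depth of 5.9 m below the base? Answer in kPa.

By the 2:1 method the load spreads at 1 horizontal : 2 vertical, so at depth z the loaded area has grown by z in each plan dimension:
Δσ = qBL/((B+z)(L+z)) = 112×2.4×2.4/((2.4+5.9)(2.4+5.9)) = 9.3645 kPa

Δσ_z ≈ 9.36 kPa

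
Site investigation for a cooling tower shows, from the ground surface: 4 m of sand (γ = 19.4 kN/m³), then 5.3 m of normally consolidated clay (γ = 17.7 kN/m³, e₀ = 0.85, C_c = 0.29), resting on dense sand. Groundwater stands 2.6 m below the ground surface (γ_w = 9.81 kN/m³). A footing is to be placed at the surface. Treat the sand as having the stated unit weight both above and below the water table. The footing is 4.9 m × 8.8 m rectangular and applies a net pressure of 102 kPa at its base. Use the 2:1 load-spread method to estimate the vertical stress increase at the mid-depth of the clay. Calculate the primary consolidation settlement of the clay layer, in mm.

S_c ≈ 92.1 mm

Mid-depth of clay below the ground surface: z = 4 + 5.3/2 = 6.65 m.
Total vertical stress at mid-clay: σ_v = 19.4×4 + 17.7×2.65 = 124.5 kPa.
Pore pressure: u = 9.81×(6.65 − 2.6) = 39.73 kPa.
Initial effective stress: σ'_0 = σ_v − u = 124.5 − 39.73 = 84.77 kPa.
Stress increase at mid-clay by the 2:1 spreading method:
Δσ = qBL/((B+z)(L+z)) = 102×4.9×8.8/((4.9+6.65)(8.8+6.65)) = 24.647 kPa
Final effective stress: σ'_f = σ'_0 + Δσ = 84.77 + 24.647 = 109.42 kPa.
Normally consolidated clay, so the full stress increment lies on the virgin compression line:
S_c = C_c·H/(1+e₀)·log₁₀(σ'_f/σ'_0) = 0.29×5.3/(1+0.85)×log₁₀(109.42/84.77)
    = 0.83081 × 0.11085 = 0.0921 m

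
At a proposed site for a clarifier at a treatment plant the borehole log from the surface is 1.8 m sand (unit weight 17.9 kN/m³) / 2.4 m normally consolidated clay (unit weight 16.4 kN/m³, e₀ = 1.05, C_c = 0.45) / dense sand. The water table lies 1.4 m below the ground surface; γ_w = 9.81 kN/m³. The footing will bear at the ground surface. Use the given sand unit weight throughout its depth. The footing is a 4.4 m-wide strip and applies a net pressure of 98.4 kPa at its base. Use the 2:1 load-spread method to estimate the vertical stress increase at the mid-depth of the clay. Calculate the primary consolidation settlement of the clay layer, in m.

Mid-depth of clay below the ground surface: z = 1.8 + 2.4/2 = 3 m.
Total vertical stress at mid-clay: σ_v = 17.9×1.8 + 16.4×1.2 = 51.9 kPa.
Pore pressure: u = 9.81×(3 − 1.4) = 15.696 kPa.
Initial effective stress: σ'_0 = σ_v − u = 51.9 − 15.696 = 36.204 kPa.
Stress increase at mid-clay by the 2:1 spreading method:
Δσ = qB/(B+z) = 98.4×4.4/(4.4+3) = 58.508 kPa
Final effective stress: σ'_f = σ'_0 + Δσ = 36.204 + 58.508 = 94.712 kPa.
Normally consolidated clay, so the full stress increment lies on the virgin compression line:
S_c = C_c·H/(1+e₀)·log₁₀(σ'_f/σ'_0) = 0.45×2.4/(1+1.05)×log₁₀(94.712/36.204)
    = 0.52683 × 0.41765 = 0.22 m

S_c ≈ 0.22 m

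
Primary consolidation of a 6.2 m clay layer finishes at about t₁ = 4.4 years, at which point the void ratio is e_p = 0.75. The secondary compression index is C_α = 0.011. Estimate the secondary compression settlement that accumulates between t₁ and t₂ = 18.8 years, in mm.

S_s ≈ 24.6 mm

Secondary compression: S_s = C_α·H/(1+e_p)·log₁₀(t₂/t₁)
S_s = 0.011×6.2/(1+0.75)×log₁₀(18.8/4.4)
    = 0.03897 × 0.6307 = 0.02458 m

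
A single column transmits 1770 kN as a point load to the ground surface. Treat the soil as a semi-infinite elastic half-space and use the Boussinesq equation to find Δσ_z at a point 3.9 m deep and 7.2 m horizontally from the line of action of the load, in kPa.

Δσ_z ≈ 1.36 kPa

Boussinesq vertical stress below a point load on an elastic half-space:
Δσ_z = 3P/(2πz²) · [1 + (r/z)²]^(−5/2)
r/z = 7.2/3.9 = 1.8462; [1+(r/z)²]^(−5/2) = 0.024509.
Δσ_z = 3×1770/(2π×3.9²) × 0.024509 = 55.563 × 0.024509 = 1.362 kPa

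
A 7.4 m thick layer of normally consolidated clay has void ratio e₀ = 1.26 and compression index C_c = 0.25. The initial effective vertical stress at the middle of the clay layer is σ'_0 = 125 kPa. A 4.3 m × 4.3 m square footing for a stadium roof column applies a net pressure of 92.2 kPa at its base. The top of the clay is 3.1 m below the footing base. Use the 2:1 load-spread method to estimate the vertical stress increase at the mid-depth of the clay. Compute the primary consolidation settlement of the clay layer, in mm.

S_c ≈ 37.3 mm

Mid-depth of clay below the footing base: z = 3.1 + 7.4/2 = 6.8 m.
Stress increase at mid-clay by the 2:1 spreading method:
Δσ = qBL/((B+z)(L+z)) = 92.2×4.3×4.3/((4.3+6.8)(4.3+6.8)) = 13.836 kPa
Final effective stress: σ'_f = σ'_0 + Δσ = 125 + 13.836 = 138.84 kPa.
Normally consolidated clay, so the full stress increment lies on the virgin compression line:
S_c = C_c·H/(1+e₀)·log₁₀(σ'_f/σ'_0) = 0.25×7.4/(1+1.26)×log₁₀(138.84/125)
    = 0.81858 × 0.045605 = 0.03733 m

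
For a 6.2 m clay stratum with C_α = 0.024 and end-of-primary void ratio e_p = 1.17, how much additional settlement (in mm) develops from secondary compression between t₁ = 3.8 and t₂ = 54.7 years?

Secondary compression: S_s = C_α·H/(1+e_p)·log₁₀(t₂/t₁)
S_s = 0.024×6.2/(1+1.17)×log₁₀(54.7/3.8)
    = 0.06857 × 1.158 = 0.07942 m

S_s ≈ 79.4 mm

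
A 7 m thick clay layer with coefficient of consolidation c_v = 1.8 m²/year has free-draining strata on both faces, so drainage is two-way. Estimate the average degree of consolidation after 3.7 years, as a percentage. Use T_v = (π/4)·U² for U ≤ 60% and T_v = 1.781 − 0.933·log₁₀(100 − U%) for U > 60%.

Drainage path length: H_d = H/2 = 3.5 m (double drainage).
T_v = c_v·t/H_d² = 1.8×3.7/3.5² = 0.54367.
T_v = 0.54367 corresponds to the U > 60% branch:
U = 1 − 10^((1.781 − T_v)/0.933)/100 = 0.7881

U ≈ 78.8 %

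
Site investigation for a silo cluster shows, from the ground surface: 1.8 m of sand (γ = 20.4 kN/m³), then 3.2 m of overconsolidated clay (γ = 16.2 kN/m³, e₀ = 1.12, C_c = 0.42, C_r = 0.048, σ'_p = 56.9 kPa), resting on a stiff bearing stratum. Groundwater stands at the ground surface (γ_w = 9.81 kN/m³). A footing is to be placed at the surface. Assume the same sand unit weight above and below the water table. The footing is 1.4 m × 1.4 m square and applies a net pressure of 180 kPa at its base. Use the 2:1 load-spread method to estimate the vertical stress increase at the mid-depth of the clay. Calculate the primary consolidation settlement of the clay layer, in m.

S_c ≈ 0.0132 m

Mid-depth of clay below the ground surface: z = 1.8 + 3.2/2 = 3.4 m.
Total vertical stress at mid-clay: σ_v = 20.4×1.8 + 16.2×1.6 = 62.64 kPa.
Pore pressure: u = 9.81×(3.4 − 0) = 33.354 kPa.
Initial effective stress: σ'_0 = σ_v − u = 62.64 − 33.354 = 29.286 kPa.
Stress increase at mid-clay by the 2:1 spreading method:
Δσ = qBL/((B+z)(L+z)) = 180×1.4×1.4/((1.4+3.4)(1.4+3.4)) = 15.312 kPa
Final effective stress: σ'_f = 29.286 + 15.312 = 44.598 kPa.
σ'_f = 44.598 ≤ σ'_p = 56.9 kPa, so the clay remains overconsolidated and only the recompression index applies:
S_c = C_r·H/(1+e₀)·log₁₀(σ'_f/σ'_0) = 0.048×3.2/2.12×log₁₀(44.598/29.286)
    = 0.072451 × 0.18266 = 0.01323 m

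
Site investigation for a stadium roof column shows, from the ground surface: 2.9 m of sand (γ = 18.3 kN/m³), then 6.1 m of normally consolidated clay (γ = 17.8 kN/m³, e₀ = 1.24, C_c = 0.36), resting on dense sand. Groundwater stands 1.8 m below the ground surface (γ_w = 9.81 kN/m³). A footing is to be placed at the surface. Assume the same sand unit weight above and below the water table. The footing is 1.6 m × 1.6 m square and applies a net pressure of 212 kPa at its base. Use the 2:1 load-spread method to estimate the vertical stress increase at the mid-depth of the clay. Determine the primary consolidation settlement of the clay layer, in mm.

S_c ≈ 56.9 mm

Mid-depth of clay below the ground surface: z = 2.9 + 6.1/2 = 5.95 m.
Total vertical stress at mid-clay: σ_v = 18.3×2.9 + 17.8×3.05 = 107.36 kPa.
Pore pressure: u = 9.81×(5.95 − 1.8) = 40.712 kPa.
Initial effective stress: σ'_0 = σ_v − u = 107.36 − 40.712 = 66.648 kPa.
Stress increase at mid-clay by the 2:1 spreading method:
Δσ = qBL/((B+z)(L+z)) = 212×1.6×1.6/((1.6+5.95)(1.6+5.95)) = 9.521 kPa
Final effective stress: σ'_f = σ'_0 + Δσ = 66.648 + 9.521 = 76.169 kPa.
Normally consolidated clay, so the full stress increment lies on the virgin compression line:
S_c = C_c·H/(1+e₀)·log₁₀(σ'_f/σ'_0) = 0.36×6.1/(1+1.24)×log₁₀(76.169/66.648)
    = 0.98036 × 0.057991 = 0.05685 m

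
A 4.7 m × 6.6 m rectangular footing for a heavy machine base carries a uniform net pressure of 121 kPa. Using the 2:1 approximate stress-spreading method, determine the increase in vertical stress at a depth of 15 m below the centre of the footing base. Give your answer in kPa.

By the 2:1 method the load spreads at 1 horizontal : 2 vertical, so at depth z the loaded area has grown by z in each plan dimension:
Δσ = qBL/((B+z)(L+z)) = 121×4.7×6.6/((4.7+15)(6.6+15)) = 8.8208 kPa

Δσ_z ≈ 8.82 kPa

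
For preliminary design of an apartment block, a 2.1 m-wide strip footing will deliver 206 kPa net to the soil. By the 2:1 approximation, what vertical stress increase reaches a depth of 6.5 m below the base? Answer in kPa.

By the 2:1 method the load spreads at 1 horizontal : 2 vertical, so at depth z the loaded area has grown by z in each plan dimension:
Δσ = qB/(B+z) = 206×2.1/(2.1+6.5) = 50.302 kPa

Δσ_z ≈ 50.3 kPa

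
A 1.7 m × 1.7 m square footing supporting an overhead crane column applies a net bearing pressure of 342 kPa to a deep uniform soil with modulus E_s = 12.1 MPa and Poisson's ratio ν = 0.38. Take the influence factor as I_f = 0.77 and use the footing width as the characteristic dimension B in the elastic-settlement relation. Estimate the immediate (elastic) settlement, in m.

S_e ≈ 0.0317 m

Immediate (elastic) settlement: S_e = q·B·(1−ν²)/E_s · I_f.
E_s = 12.1 MPa = 12100 kPa.
S_e = 342 × 1.7 × (1 − 0.38²) / 12100 × 0.77
    = 342 × 1.7 × 0.8556 / 12100 × 0.77
    = 0.03166 m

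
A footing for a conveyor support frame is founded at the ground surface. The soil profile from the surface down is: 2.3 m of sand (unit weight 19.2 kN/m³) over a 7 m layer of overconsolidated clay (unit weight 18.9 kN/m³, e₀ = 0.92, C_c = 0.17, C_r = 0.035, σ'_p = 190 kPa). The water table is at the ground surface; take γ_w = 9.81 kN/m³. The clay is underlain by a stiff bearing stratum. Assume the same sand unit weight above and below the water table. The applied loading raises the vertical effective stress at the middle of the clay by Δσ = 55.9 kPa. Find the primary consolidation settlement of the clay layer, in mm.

S_c ≈ 39.7 mm

Mid-depth of clay below the ground surface: z = 2.3 + 7/2 = 5.8 m.
Total vertical stress at mid-clay: σ_v = 19.2×2.3 + 18.9×3.5 = 110.31 kPa.
Pore pressure: u = 9.81×(5.8 − 0) = 56.898 kPa.
Initial effective stress: σ'_0 = σ_v − u = 110.31 − 56.898 = 53.412 kPa.
Final effective stress: σ'_f = 53.412 + 55.9 = 109.31 kPa.
σ'_f = 109.31 ≤ σ'_p = 190 kPa, so the clay remains overconsolidated and only the recompression index applies:
S_c = C_r·H/(1+e₀)·log₁₀(σ'_f/σ'_0) = 0.035×7/1.92×log₁₀(109.31/53.412)
    = 0.1276 × 0.31102 = 0.03969 m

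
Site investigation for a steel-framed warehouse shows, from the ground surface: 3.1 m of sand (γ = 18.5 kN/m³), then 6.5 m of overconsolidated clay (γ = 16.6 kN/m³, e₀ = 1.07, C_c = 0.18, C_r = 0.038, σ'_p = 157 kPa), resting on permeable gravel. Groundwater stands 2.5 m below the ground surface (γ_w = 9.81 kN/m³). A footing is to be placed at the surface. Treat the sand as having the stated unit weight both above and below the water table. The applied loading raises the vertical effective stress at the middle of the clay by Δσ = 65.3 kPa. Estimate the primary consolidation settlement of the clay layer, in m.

Mid-depth of clay below the ground surface: z = 3.1 + 6.5/2 = 6.35 m.
Total vertical stress at mid-clay: σ_v = 18.5×3.1 + 16.6×3.25 = 111.3 kPa.
Pore pressure: u = 9.81×(6.35 − 2.5) = 37.769 kPa.
Initial effective stress: σ'_0 = σ_v − u = 111.3 − 37.769 = 73.531 kPa.
Final effective stress: σ'_f = 73.531 + 65.3 = 138.83 kPa.
σ'_f = 138.83 ≤ σ'_p = 157 kPa, so the clay remains overconsolidated and only the recompression index applies:
S_c = C_r·H/(1+e₀)·log₁₀(σ'_f/σ'_0) = 0.038×6.5/2.07×log₁₀(138.83/73.531)
    = 0.11932 × 0.27601 = 0.03293 m

S_c ≈ 0.0329 m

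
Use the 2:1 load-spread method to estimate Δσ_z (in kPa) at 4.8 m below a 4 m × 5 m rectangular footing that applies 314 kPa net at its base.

By the 2:1 method the load spreads at 1 horizontal : 2 vertical, so at depth z the loaded area has grown by z in each plan dimension:
Δσ = qBL/((B+z)(L+z)) = 314×4×5/((4+4.8)(5+4.8)) = 72.82 kPa

Δσ_z ≈ 72.8 kPa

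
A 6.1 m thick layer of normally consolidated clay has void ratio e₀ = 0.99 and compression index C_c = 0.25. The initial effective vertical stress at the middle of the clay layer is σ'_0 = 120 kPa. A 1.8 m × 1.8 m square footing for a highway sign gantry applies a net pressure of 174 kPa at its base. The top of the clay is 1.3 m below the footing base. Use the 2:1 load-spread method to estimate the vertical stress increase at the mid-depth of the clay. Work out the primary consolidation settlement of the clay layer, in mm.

S_c ≈ 39 mm

Mid-depth of clay below the footing base: z = 1.3 + 6.1/2 = 4.35 m.
Stress increase at mid-clay by the 2:1 spreading method:
Δσ = qBL/((B+z)(L+z)) = 174×1.8×1.8/((1.8+4.35)(1.8+4.35)) = 14.905 kPa
Final effective stress: σ'_f = σ'_0 + Δσ = 120 + 14.905 = 134.91 kPa.
Normally consolidated clay, so the full stress increment lies on the virgin compression line:
S_c = C_c·H/(1+e₀)·log₁₀(σ'_f/σ'_0) = 0.25×6.1/(1+0.99)×log₁₀(134.91/120)
    = 0.76633 × 0.050863 = 0.03898 m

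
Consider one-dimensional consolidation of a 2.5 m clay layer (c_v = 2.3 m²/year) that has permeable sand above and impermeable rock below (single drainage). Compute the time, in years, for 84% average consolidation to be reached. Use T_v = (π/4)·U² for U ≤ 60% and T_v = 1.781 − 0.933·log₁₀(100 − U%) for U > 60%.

t ≈ 1.79 years

Drainage path length: H_d = H = 2.5 m (single drainage).
U > 60%: T_v = 1.781 − 0.933·log₁₀(100 − 84) = 0.65756.
t = T_v·H_d²/c_v = 0.65756×2.5²/2.3 = 1.787 years.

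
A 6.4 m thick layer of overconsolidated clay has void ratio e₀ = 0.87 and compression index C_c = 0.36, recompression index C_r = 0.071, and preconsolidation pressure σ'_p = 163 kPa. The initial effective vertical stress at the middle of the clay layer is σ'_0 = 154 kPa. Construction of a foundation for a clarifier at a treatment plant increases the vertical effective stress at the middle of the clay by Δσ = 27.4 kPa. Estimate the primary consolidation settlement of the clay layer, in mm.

S_c ≈ 63.2 mm

Final effective stress: σ'_f = 154 + 27.4 = 181.4 kPa.
σ'_f = 181.4 > σ'_p = 163 kPa, so the stress path crosses the preconsolidation pressure — recompression up to σ'_p, then virgin compression beyond:
S_c = H/(1+e₀)·[C_r·log₁₀(σ'_p/σ'_0) + C_c·log₁₀(σ'_f/σ'_p)]
    = 6.4/1.87 × [0.071×log₁₀(163/154) + 0.36×log₁₀(181.4/163)]
    = 3.4225 × [0.0017513 + 0.016722] = 0.06322 m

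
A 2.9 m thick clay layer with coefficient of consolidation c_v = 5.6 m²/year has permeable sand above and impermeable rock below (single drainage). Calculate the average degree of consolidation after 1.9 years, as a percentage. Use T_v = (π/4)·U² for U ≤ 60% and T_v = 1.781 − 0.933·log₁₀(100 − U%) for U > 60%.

Drainage path length: H_d = H = 2.9 m (single drainage).
T_v = c_v·t/H_d² = 5.6×1.9/2.9² = 1.2652.
T_v = 1.2652 corresponds to the U > 60% branch:
U = 1 − 10^((1.781 − T_v)/0.933)/100 = 0.9643

U ≈ 96.4 %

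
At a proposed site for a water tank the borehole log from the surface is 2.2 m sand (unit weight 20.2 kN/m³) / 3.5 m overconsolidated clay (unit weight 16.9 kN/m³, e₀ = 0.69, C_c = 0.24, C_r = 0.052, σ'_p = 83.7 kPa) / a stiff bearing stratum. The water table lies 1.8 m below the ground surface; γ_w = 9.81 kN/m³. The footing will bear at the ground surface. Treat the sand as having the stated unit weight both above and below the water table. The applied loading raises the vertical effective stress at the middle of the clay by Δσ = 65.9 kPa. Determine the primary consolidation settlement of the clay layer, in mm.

Mid-depth of clay below the ground surface: z = 2.2 + 3.5/2 = 3.95 m.
Total vertical stress at mid-clay: σ_v = 20.2×2.2 + 16.9×1.75 = 74.015 kPa.
Pore pressure: u = 9.81×(3.95 − 1.8) = 21.091 kPa.
Initial effective stress: σ'_0 = σ_v − u = 74.015 − 21.091 = 52.924 kPa.
Final effective stress: σ'_f = 52.924 + 65.9 = 118.82 kPa.
σ'_f = 118.82 > σ'_p = 83.7 kPa, so the stress path crosses the preconsolidation pressure — recompression up to σ'_p, then virgin compression beyond:
S_c = H/(1+e₀)·[C_r·log₁₀(σ'_p/σ'_0) + C_c·log₁₀(σ'_f/σ'_p)]
    = 3.5/1.69 × [0.052×log₁₀(83.7/52.924) + 0.24×log₁₀(118.82/83.7)]
    = 2.071 × [0.010352 + 0.036519] = 0.09707 m

S_c ≈ 97.1 mm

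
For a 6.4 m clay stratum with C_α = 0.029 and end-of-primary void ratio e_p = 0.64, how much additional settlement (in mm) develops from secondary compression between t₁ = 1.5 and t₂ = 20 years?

Secondary compression: S_s = C_α·H/(1+e_p)·log₁₀(t₂/t₁)
S_s = 0.029×6.4/(1+0.64)×log₁₀(20/1.5)
    = 0.1132 × 1.125 = 0.1273 m

S_s ≈ 127 mm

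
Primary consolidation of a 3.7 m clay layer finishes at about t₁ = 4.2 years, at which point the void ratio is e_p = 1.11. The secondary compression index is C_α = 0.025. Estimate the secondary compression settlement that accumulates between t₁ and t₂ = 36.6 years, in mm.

S_s ≈ 41.2 mm

Secondary compression: S_s = C_α·H/(1+e_p)·log₁₀(t₂/t₁)
S_s = 0.025×3.7/(1+1.11)×log₁₀(36.6/4.2)
    = 0.04384 × 0.9402 = 0.04122 m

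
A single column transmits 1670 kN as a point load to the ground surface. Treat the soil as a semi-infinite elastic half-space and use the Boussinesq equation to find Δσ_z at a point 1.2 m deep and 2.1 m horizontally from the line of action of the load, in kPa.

Δσ_z ≈ 16.6 kPa

Boussinesq vertical stress below a point load on an elastic half-space:
Δσ_z = 3P/(2πz²) · [1 + (r/z)²]^(−5/2)
r/z = 2.1/1.2 = 1.75; [1+(r/z)²]^(−5/2) = 0.030062.
Δσ_z = 3×1670/(2π×1.2²) × 0.030062 = 553.73 × 0.030062 = 16.65 kPa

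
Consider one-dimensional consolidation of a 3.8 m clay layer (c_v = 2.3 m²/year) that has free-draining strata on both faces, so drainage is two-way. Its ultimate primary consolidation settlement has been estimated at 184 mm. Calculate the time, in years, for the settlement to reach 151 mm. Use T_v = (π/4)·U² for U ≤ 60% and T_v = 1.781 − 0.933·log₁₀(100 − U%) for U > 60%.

Drainage path length: H_d = H/2 = 1.9 m (double drainage).
U = S(t)/S_ult = 151/184 = 0.8207.
U > 60%: T_v = 1.781 − 0.933·log₁₀(100 − 82.065) = 0.6113.
t = T_v·H_d²/c_v = 0.6113×1.9²/2.3 = 0.9595 years.

t ≈ 0.959 years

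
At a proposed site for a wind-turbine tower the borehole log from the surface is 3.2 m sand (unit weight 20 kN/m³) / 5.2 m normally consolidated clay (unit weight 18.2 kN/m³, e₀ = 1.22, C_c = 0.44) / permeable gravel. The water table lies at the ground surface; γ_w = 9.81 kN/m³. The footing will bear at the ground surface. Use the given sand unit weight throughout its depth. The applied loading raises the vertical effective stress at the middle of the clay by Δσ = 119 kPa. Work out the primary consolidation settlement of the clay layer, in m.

Mid-depth of clay below the ground surface: z = 3.2 + 5.2/2 = 5.8 m.
Total vertical stress at mid-clay: σ_v = 20×3.2 + 18.2×2.6 = 111.32 kPa.
Pore pressure: u = 9.81×(5.8 − 0) = 56.898 kPa.
Initial effective stress: σ'_0 = σ_v − u = 111.32 − 56.898 = 54.422 kPa.
Final effective stress: σ'_f = σ'_0 + Δσ = 54.422 + 119 = 173.42 kPa.
Normally consolidated clay, so the full stress increment lies on the virgin compression line:
S_c = C_c·H/(1+e₀)·log₁₀(σ'_f/σ'_0) = 0.44×5.2/(1+1.22)×log₁₀(173.42/54.422)
    = 1.0306 × 0.50332 = 0.5187 m

S_c ≈ 0.519 m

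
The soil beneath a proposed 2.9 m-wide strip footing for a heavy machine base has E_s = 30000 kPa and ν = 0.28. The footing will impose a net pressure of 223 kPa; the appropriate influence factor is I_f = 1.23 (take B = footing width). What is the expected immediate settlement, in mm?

S_e ≈ 24.4 mm

Immediate (elastic) settlement: S_e = q·B·(1−ν²)/E_s · I_f.
S_e = 223 × 2.9 × (1 − 0.28²) / 30000 × 1.23
    = 223 × 2.9 × 0.9216 / 30000 × 1.23
    = 0.02444 m = 24.44 mm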